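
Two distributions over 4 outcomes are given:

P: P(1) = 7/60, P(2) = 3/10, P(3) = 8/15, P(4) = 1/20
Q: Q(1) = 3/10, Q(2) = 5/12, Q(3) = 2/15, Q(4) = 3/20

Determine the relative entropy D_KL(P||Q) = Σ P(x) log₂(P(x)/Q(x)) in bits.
0.6863 bits

D_KL(P||Q) = Σ P(x) log₂(P(x)/Q(x))

Computing term by term:
  P(1)·log₂(P(1)/Q(1)) = (7/60)·log₂((7/60)/(3/10)) = -0.15897
  P(2)·log₂(P(2)/Q(2)) = (3/10)·log₂((3/10)/(5/12)) = -0.14218
  P(3)·log₂(P(3)/Q(3)) = (8/15)·log₂((8/15)/(2/15)) = 1.06667
  P(4)·log₂(P(4)/Q(4)) = (1/20)·log₂((1/20)/(3/20)) = -0.07925

D_KL(P||Q) = -0.15897 - 0.14218 + 1.06667 - 0.07925 = 0.68627 ≈ 0.6863 bits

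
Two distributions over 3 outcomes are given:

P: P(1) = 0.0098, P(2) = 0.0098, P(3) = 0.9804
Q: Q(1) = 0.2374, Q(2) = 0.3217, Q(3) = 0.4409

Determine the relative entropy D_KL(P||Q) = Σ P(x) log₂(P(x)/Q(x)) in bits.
1.0359 bits

D_KL(P||Q) = Σ P(x) log₂(P(x)/Q(x))

Computing term by term:
  P(1)·log₂(P(1)/Q(1)) = 0.0098·log₂(0.0098/0.2374) = -0.04506
  P(2)·log₂(P(2)/Q(2)) = 0.0098·log₂(0.0098/0.3217) = -0.04936
  P(3)·log₂(P(3)/Q(3)) = 0.9804·log₂(0.9804/0.4409) = 1.13032

D_KL(P||Q) = -0.04506 - 0.04936 + 1.13032 = 1.03590 ≈ 1.0359 bits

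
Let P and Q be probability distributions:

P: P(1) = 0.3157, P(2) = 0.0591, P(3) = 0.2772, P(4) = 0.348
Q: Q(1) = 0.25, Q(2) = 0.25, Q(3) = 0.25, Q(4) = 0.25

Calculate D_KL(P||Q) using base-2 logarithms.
0.1907 bits

D_KL(P||Q) = Σ P(x) log₂(P(x)/Q(x))

Computing term by term:
  P(1)·log₂(P(1)/Q(1)) = 0.3157·log₂(0.3157/0.25) = 0.10627
  P(2)·log₂(P(2)/Q(2)) = 0.0591·log₂(0.0591/0.25) = -0.12297
  P(3)·log₂(P(3)/Q(3)) = 0.2772·log₂(0.2772/0.25) = 0.04130
  P(4)·log₂(P(4)/Q(4)) = 0.348·log₂(0.348/0.25) = 0.16605

D_KL(P||Q) = 0.10627 - 0.12297 + 0.04130 + 0.16605 = 0.19065 ≈ 0.1907 bits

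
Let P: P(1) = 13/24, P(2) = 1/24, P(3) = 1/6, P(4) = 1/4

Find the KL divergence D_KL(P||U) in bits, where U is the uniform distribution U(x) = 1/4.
0.3990 bits

U(i) = 1/4 for all i

D_KL(P||U) = Σ P(x) log₂(P(x) / (1/4))
           = Σ P(x) log₂(P(x)) + log₂(4)
           = log₂(4) - H(P)

H(P) = -Σ P(x) log₂(P(x)):
  -P(1)·log₂(P(1)) = -(13/24)·log₂(13/24) = 0.47912
  -P(2)·log₂(P(2)) = -(1/24)·log₂(1/24) = 0.19104
  -P(3)·log₂(P(3)) = -(1/6)·log₂(1/6) = 0.43083
  -P(4)·log₂(P(4)) = -(1/4)·log₂(1/4) = 0.50000
H(P) = 0.47912 + 0.19104 + 0.43083 + 0.50000 = 1.60099 bits

log₂(4) = 2.00000 bits

D_KL(P||U) = 2.00000 - 1.60099 = 0.39901 ≈ 0.3990 bits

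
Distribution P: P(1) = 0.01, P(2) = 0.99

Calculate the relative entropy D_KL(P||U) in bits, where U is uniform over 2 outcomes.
0.9192 bits

U(i) = 1/2 for all i

D_KL(P||U) = Σ P(x) log₂(P(x) / (1/2))
           = Σ P(x) log₂(P(x)) + log₂(2)
           = log₂(2) - H(P)

H(P) = -Σ P(x) log₂(P(x)):
  -P(1)·log₂(P(1)) = -(0.01)·log₂(0.01) = 0.06644
  -P(2)·log₂(P(2)) = -(0.99)·log₂(0.99) = 0.01435
H(P) = 0.06644 + 0.01435 = 0.08079 bits

log₂(2) = 1.00000 bits

D_KL(P||U) = 1.00000 - 0.08079 = 0.91921 ≈ 0.9192 bits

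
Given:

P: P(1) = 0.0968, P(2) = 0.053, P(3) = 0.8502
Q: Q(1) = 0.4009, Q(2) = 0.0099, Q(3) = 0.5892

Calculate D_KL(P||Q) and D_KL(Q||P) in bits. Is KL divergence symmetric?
D_KL(P||Q) = 0.3796 bits, D_KL(Q||P) = 0.4862 bits. No, KL divergence is not symmetric.

D_KL(P||Q) = Σ P(x) log₂(P(x)/Q(x))

Computing term by term:
  P(1)·log₂(P(1)/Q(1)) = 0.0968·log₂(0.0968/0.4009) = -0.19846
  P(2)·log₂(P(2)/Q(2)) = 0.053·log₂(0.053/0.0099) = 0.12829
  P(3)·log₂(P(3)/Q(3)) = 0.8502·log₂(0.8502/0.5892) = 0.44979

D_KL(P||Q) = -0.19846 + 0.12829 + 0.44979 = 0.37962 ≈ 0.3796 bits

D_KL(Q||P) = Σ Q(x) log₂(Q(x)/P(x))

Computing term by term:
  Q(1)·log₂(Q(1)/P(1)) = 0.4009·log₂(0.4009/0.0968) = 0.82191
  Q(2)·log₂(Q(2)/P(2)) = 0.0099·log₂(0.0099/0.053) = -0.02396
  Q(3)·log₂(Q(3)/P(3)) = 0.5892·log₂(0.5892/0.8502) = -0.31171

D_KL(Q||P) = 0.82191 - 0.02396 - 0.31171 = 0.48624 ≈ 0.4862 bits

These are NOT equal (difference: 0.1066 bits). KL divergence is asymmetric: D_KL(P||Q) ≠ D_KL(Q||P) in general.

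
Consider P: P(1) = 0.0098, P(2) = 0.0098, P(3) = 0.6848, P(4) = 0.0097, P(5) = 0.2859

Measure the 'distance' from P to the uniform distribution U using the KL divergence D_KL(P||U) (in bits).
1.2357 bits

U(i) = 1/5 for all i

D_KL(P||U) = Σ P(x) log₂(P(x) / (1/5))
           = Σ P(x) log₂(P(x)) + log₂(5)
           = log₂(5) - H(P)

H(P) = -Σ P(x) log₂(P(x)):
  -P(1)·log₂(P(1)) = -(0.0098)·log₂(0.0098) = 0.06540
  -P(2)·log₂(P(2)) = -(0.0098)·log₂(0.0098) = 0.06540
  -P(3)·log₂(P(3)) = -(0.6848)·log₂(0.6848) = 0.37407
  -P(4)·log₂(P(4)) = -(0.0097)·log₂(0.0097) = 0.06487
  -P(5)·log₂(P(5)) = -(0.2859)·log₂(0.2859) = 0.51645
H(P) = 0.06540 + 0.06540 + 0.37407 + 0.06487 + 0.51645 = 1.08619 bits

log₂(5) = 2.32193 bits

D_KL(P||U) = 2.32193 - 1.08619 = 1.23574 ≈ 1.2357 bits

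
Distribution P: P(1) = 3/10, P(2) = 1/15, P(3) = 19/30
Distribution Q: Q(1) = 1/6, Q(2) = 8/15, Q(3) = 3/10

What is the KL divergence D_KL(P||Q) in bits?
0.7371 bits

D_KL(P||Q) = Σ P(x) log₂(P(x)/Q(x))

Computing term by term:
  P(1)·log₂(P(1)/Q(1)) = (3/10)·log₂((3/10)/(1/6)) = 0.25440
  P(2)·log₂(P(2)/Q(2)) = (1/15)·log₂((1/15)/(8/15)) = -0.20000
  P(3)·log₂(P(3)/Q(3)) = (19/30)·log₂((19/30)/(3/10)) = 0.68273

D_KL(P||Q) = 0.25440 - 0.20000 + 0.68273 = 0.73713 ≈ 0.7371 bits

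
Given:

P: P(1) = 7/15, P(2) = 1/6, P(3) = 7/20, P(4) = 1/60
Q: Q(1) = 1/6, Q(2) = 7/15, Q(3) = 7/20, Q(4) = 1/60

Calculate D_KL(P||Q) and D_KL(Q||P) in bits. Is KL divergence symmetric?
D_KL(P||Q) = 0.4456 bits, D_KL(Q||P) = 0.4456 bits. The two values coincide for this particular pair, but no — KL divergence is not symmetric in general.

D_KL(P||Q) = Σ P(x) log₂(P(x)/Q(x))

Computing term by term:
  P(1)·log₂(P(1)/Q(1)) = (7/15)·log₂((7/15)/(1/6)) = 0.69320
  P(2)·log₂(P(2)/Q(2)) = (1/6)·log₂((1/6)/(7/15)) = -0.24757
  P(3)·log₂(P(3)/Q(3)) = (7/20)·log₂((7/20)/(7/20)) = 0.00000
  P(4)·log₂(P(4)/Q(4)) = (1/60)·log₂((1/60)/(1/60)) = 0.00000

D_KL(P||Q) = 0.69320 - 0.24757 + 0.00000 + 0.00000 = 0.44563 ≈ 0.4456 bits

D_KL(Q||P) = Σ Q(x) log₂(Q(x)/P(x))

Computing term by term:
  Q(1)·log₂(Q(1)/P(1)) = (1/6)·log₂((1/6)/(7/15)) = -0.24757
  Q(2)·log₂(Q(2)/P(2)) = (7/15)·log₂((7/15)/(1/6)) = 0.69320
  Q(3)·log₂(Q(3)/P(3)) = (7/20)·log₂((7/20)/(7/20)) = 0.00000
  Q(4)·log₂(Q(4)/P(4)) = (1/60)·log₂((1/60)/(1/60)) = 0.00000

D_KL(Q||P) = -0.24757 + 0.69320 + 0.00000 + 0.00000 = 0.44563 ≈ 0.4456 bits

These ARE equal here. Q is P with outcomes relabeled (Q(1) = P(2), Q(2) = P(1)) by a relabeling that is its own inverse, so the two sums contain exactly the same terms in a different order. This is a special case — KL divergence is not symmetric in general: D_KL(P||Q) ≠ D_KL(Q||P) for most P, Q.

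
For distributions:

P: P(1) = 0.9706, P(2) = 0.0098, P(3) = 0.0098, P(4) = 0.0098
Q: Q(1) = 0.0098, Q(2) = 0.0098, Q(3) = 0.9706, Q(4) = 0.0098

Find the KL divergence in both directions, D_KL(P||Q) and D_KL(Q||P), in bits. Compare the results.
D_KL(P||Q) = 6.3701 bits, D_KL(Q||P) = 6.3701 bits. The two directions give exactly the same value for this pair.

D_KL(P||Q) = Σ P(x) log₂(P(x)/Q(x))

Computing term by term:
  P(1)·log₂(P(1)/Q(1)) = 0.9706·log₂(0.9706/0.0098) = 6.43503
  P(2)·log₂(P(2)/Q(2)) = 0.0098·log₂(0.0098/0.0098) = 0.00000
  P(3)·log₂(P(3)/Q(3)) = 0.0098·log₂(0.0098/0.9706) = -0.06497
  P(4)·log₂(P(4)/Q(4)) = 0.0098·log₂(0.0098/0.0098) = 0.00000

D_KL(P||Q) = 6.43503 + 0.00000 - 0.06497 + 0.00000 = 6.37006 ≈ 6.3701 bits

D_KL(Q||P) = Σ Q(x) log₂(Q(x)/P(x))

Computing term by term:
  Q(1)·log₂(Q(1)/P(1)) = 0.0098·log₂(0.0098/0.9706) = -0.06497
  Q(2)·log₂(Q(2)/P(2)) = 0.0098·log₂(0.0098/0.0098) = 0.00000
  Q(3)·log₂(Q(3)/P(3)) = 0.9706·log₂(0.9706/0.0098) = 6.43503
  Q(4)·log₂(Q(4)/P(4)) = 0.0098·log₂(0.0098/0.0098) = 0.00000

D_KL(Q||P) = -0.06497 + 0.00000 + 6.43503 + 0.00000 = 6.37006 ≈ 6.3701 bits

These ARE equal here. Q is P with outcomes relabeled (Q(1) = P(3), Q(3) = P(1)) by a relabeling that is its own inverse, so the two sums contain exactly the same terms in a different order. This is a special case — KL divergence is not symmetric in general: D_KL(P||Q) ≠ D_KL(Q||P) for most P, Q.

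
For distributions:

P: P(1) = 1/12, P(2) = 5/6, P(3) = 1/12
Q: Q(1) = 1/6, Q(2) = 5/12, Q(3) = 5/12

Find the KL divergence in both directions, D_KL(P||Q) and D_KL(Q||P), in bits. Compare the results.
D_KL(P||Q) = 0.5565 bits, D_KL(Q||P) = 0.7175 bits. D_KL(Q||P) is larger than D_KL(P||Q) by 0.1610 bits; the two directions differ.

D_KL(P||Q) = Σ P(x) log₂(P(x)/Q(x))

Computing term by term:
  P(1)·log₂(P(1)/Q(1)) = (1/12)·log₂((1/12)/(1/6)) = -0.08333
  P(2)·log₂(P(2)/Q(2)) = (5/6)·log₂((5/6)/(5/12)) = 0.83333
  P(3)·log₂(P(3)/Q(3)) = (1/12)·log₂((1/12)/(5/12)) = -0.19349

D_KL(P||Q) = -0.08333 + 0.83333 - 0.19349 = 0.55651 ≈ 0.5565 bits

D_KL(Q||P) = Σ Q(x) log₂(Q(x)/P(x))

Computing term by term:
  Q(1)·log₂(Q(1)/P(1)) = (1/6)·log₂((1/6)/(1/12)) = 0.16667
  Q(2)·log₂(Q(2)/P(2)) = (5/12)·log₂((5/12)/(5/6)) = -0.41667
  Q(3)·log₂(Q(3)/P(3)) = (5/12)·log₂((5/12)/(1/12)) = 0.96747

D_KL(Q||P) = 0.16667 - 0.41667 + 0.96747 = 0.71747 ≈ 0.7175 bits

These are NOT equal (difference: 0.1610 bits). KL divergence is asymmetric: D_KL(P||Q) ≠ D_KL(Q||P) in general.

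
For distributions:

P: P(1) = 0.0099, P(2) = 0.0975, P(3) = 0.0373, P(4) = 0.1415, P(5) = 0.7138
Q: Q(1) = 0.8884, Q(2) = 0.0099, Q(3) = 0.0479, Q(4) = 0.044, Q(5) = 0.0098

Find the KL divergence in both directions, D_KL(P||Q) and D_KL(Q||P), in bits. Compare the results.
D_KL(P||Q) = 4.8985 bits, D_KL(Q||P) = 5.6135 bits. D_KL(Q||P) is larger than D_KL(P||Q) by 0.7150 bits; the two directions differ.

D_KL(P||Q) = Σ P(x) log₂(P(x)/Q(x))

Computing term by term:
  P(1)·log₂(P(1)/Q(1)) = 0.0099·log₂(0.0099/0.8884) = -0.06423
  P(2)·log₂(P(2)/Q(2)) = 0.0975·log₂(0.0975/0.0099) = 0.32174
  P(3)·log₂(P(3)/Q(3)) = 0.0373·log₂(0.0373/0.0479) = -0.01346
  P(4)·log₂(P(4)/Q(4)) = 0.1415·log₂(0.1415/0.044) = 0.23846
  P(5)·log₂(P(5)/Q(5)) = 0.7138·log₂(0.7138/0.0098) = 4.41599

D_KL(P||Q) = -0.06423 + 0.32174 - 0.01346 + 0.23846 + 4.41599 = 4.89850 ≈ 4.8985 bits

D_KL(Q||P) = Σ Q(x) log₂(Q(x)/P(x))

Computing term by term:
  Q(1)·log₂(Q(1)/P(1)) = 0.8884·log₂(0.8884/0.0099) = 5.76362
  Q(2)·log₂(Q(2)/P(2)) = 0.0099·log₂(0.0099/0.0975) = -0.03267
  Q(3)·log₂(Q(3)/P(3)) = 0.0479·log₂(0.0479/0.0373) = 0.01728
  Q(4)·log₂(Q(4)/P(4)) = 0.044·log₂(0.044/0.1415) = -0.07415
  Q(5)·log₂(Q(5)/P(5)) = 0.0098·log₂(0.0098/0.7138) = -0.06063

D_KL(Q||P) = 5.76362 - 0.03267 + 0.01728 - 0.07415 - 0.06063 = 5.61345 ≈ 5.6135 bits

These are NOT equal (difference: 0.7150 bits). KL divergence is asymmetric: D_KL(P||Q) ≠ D_KL(Q||P) in general.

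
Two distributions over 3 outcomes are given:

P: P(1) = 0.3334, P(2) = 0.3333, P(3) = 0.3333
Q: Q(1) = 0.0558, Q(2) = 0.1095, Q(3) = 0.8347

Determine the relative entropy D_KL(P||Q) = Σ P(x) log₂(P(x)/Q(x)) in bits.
0.9536 bits

D_KL(P||Q) = Σ P(x) log₂(P(x)/Q(x))

Computing term by term:
  P(1)·log₂(P(1)/Q(1)) = 0.3334·log₂(0.3334/0.0558) = 0.85981
  P(2)·log₂(P(2)/Q(2)) = 0.3333·log₂(0.3333/0.1095) = 0.53524
  P(3)·log₂(P(3)/Q(3)) = 0.3333·log₂(0.3333/0.8347) = -0.44143

D_KL(P||Q) = 0.85981 + 0.53524 - 0.44143 = 0.95362 ≈ 0.9536 bits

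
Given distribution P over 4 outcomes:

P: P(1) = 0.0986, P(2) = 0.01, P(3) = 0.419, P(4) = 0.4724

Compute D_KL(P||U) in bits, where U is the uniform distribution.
0.5671 bits

U(i) = 1/4 for all i

D_KL(P||U) = Σ P(x) log₂(P(x) / (1/4))
           = Σ P(x) log₂(P(x)) + log₂(4)
           = log₂(4) - H(P)

H(P) = -Σ P(x) log₂(P(x)):
  -P(1)·log₂(P(1)) = -(0.0986)·log₂(0.0986) = 0.32955
  -P(2)·log₂(P(2)) = -(0.01)·log₂(0.01) = 0.06644
  -P(3)·log₂(P(3)) = -(0.419)·log₂(0.419) = 0.52584
  -P(4)·log₂(P(4)) = -(0.4724)·log₂(0.4724) = 0.51110
H(P) = 0.32955 + 0.06644 + 0.52584 + 0.51110 = 1.43293 bits

log₂(4) = 2.00000 bits

D_KL(P||U) = 2.00000 - 1.43293 = 0.56707 ≈ 0.5671 bits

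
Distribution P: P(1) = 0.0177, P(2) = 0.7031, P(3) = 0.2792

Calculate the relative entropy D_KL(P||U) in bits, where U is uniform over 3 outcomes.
0.6107 bits

U(i) = 1/3 for all i

D_KL(P||U) = Σ P(x) log₂(P(x) / (1/3))
           = Σ P(x) log₂(P(x)) + log₂(3)
           = log₂(3) - H(P)

H(P) = -Σ P(x) log₂(P(x)):
  -P(1)·log₂(P(1)) = -(0.0177)·log₂(0.0177) = 0.10302
  -P(2)·log₂(P(2)) = -(0.7031)·log₂(0.7031) = 0.35731
  -P(3)·log₂(P(3)) = -(0.2792)·log₂(0.2792) = 0.51390
H(P) = 0.10302 + 0.35731 + 0.51390 = 0.97423 bits

log₂(3) = 1.58496 bits

D_KL(P||U) = 1.58496 - 0.97423 = 0.61073 ≈ 0.6107 bits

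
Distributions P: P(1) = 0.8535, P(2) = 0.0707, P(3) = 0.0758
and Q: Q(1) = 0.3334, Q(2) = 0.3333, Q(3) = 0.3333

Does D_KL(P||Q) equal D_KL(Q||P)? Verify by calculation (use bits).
D_KL(P||Q) = 0.8374 bits, D_KL(Q||P) = 1.0056 bits. No — D_KL(P||Q) ≠ D_KL(Q||P) for this pair.

D_KL(P||Q) = Σ P(x) log₂(P(x)/Q(x))

Computing term by term:
  P(1)·log₂(P(1)/Q(1)) = 0.8535·log₂(0.8535/0.3334) = 1.15746
  P(2)·log₂(P(2)/Q(2)) = 0.0707·log₂(0.0707/0.3333) = -0.15816
  P(3)·log₂(P(3)/Q(3)) = 0.0758·log₂(0.0758/0.3333) = -0.16195

D_KL(P||Q) = 1.15746 - 0.15816 - 0.16195 = 0.83735 ≈ 0.8374 bits

D_KL(Q||P) = Σ Q(x) log₂(Q(x)/P(x))

Computing term by term:
  Q(1)·log₂(Q(1)/P(1)) = 0.3334·log₂(0.3334/0.8535) = -0.45214
  Q(2)·log₂(Q(2)/P(2)) = 0.3333·log₂(0.3333/0.0707) = 0.74561
  Q(3)·log₂(Q(3)/P(3)) = 0.3333·log₂(0.3333/0.0758) = 0.71211

D_KL(Q||P) = -0.45214 + 0.74561 + 0.71211 = 1.00558 ≈ 1.0056 bits

These are NOT equal (difference: 0.1682 bits). KL divergence is asymmetric: D_KL(P||Q) ≠ D_KL(Q||P) in general.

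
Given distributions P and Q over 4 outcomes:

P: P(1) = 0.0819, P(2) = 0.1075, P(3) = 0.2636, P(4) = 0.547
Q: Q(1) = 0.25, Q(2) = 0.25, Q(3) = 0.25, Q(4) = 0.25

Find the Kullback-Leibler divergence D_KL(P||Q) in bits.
0.3753 bits

D_KL(P||Q) = Σ P(x) log₂(P(x)/Q(x))

Computing term by term:
  P(1)·log₂(P(1)/Q(1)) = 0.0819·log₂(0.0819/0.25) = -0.13186
  P(2)·log₂(P(2)/Q(2)) = 0.1075·log₂(0.1075/0.25) = -0.13089
  P(3)·log₂(P(3)/Q(3)) = 0.2636·log₂(0.2636/0.25) = 0.02014
  P(4)·log₂(P(4)/Q(4)) = 0.547·log₂(0.547/0.25) = 0.61790

D_KL(P||Q) = -0.13186 - 0.13089 + 0.02014 + 0.61790 = 0.37529 ≈ 0.3753 bits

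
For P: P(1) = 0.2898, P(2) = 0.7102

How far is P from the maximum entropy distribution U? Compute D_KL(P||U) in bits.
0.1315 bits

U(i) = 1/2 for all i

D_KL(P||U) = Σ P(x) log₂(P(x) / (1/2))
           = Σ P(x) log₂(P(x)) + log₂(2)
           = log₂(2) - H(P)

H(P) = -Σ P(x) log₂(P(x)):
  -P(1)·log₂(P(1)) = -(0.2898)·log₂(0.2898) = 0.51784
  -P(2)·log₂(P(2)) = -(0.7102)·log₂(0.7102) = 0.35063
H(P) = 0.51784 + 0.35063 = 0.86847 bits

log₂(2) = 1.00000 bits

D_KL(P||U) = 1.00000 - 0.86847 = 0.13153 ≈ 0.1315 bits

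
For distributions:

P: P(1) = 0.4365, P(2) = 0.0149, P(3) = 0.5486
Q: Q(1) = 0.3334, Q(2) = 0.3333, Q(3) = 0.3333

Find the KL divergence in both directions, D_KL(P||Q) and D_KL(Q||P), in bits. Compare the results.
D_KL(P||Q) = 0.4973 bits, D_KL(Q||P) = 1.1251 bits. D_KL(Q||P) is larger than D_KL(P||Q) by 0.6278 bits; the two directions differ.

D_KL(P||Q) = Σ P(x) log₂(P(x)/Q(x))

Computing term by term:
  P(1)·log₂(P(1)/Q(1)) = 0.4365·log₂(0.4365/0.3334) = 0.16968
  P(2)·log₂(P(2)/Q(2)) = 0.0149·log₂(0.0149/0.3333) = -0.06680
  P(3)·log₂(P(3)/Q(3)) = 0.5486·log₂(0.5486/0.3333) = 0.39441

D_KL(P||Q) = 0.16968 - 0.06680 + 0.39441 = 0.49729 ≈ 0.4973 bits

D_KL(Q||P) = Σ Q(x) log₂(Q(x)/P(x))

Computing term by term:
  Q(1)·log₂(Q(1)/P(1)) = 0.3334·log₂(0.3334/0.4365) = -0.12960
  Q(2)·log₂(Q(2)/P(2)) = 0.3333·log₂(0.3333/0.0149) = 1.49433
  Q(3)·log₂(Q(3)/P(3)) = 0.3333·log₂(0.3333/0.5486) = -0.23962

D_KL(Q||P) = -0.12960 + 1.49433 - 0.23962 = 1.12511 ≈ 1.1251 bits

These are NOT equal (difference: 0.6278 bits). KL divergence is asymmetric: D_KL(P||Q) ≠ D_KL(Q||P) in general.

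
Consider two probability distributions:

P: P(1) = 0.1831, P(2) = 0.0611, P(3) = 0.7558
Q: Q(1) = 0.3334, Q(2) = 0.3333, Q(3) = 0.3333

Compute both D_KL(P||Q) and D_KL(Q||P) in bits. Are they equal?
D_KL(P||Q) = 0.5849 bits, D_KL(Q||P) = 0.7104 bits. No, they are not equal.

D_KL(P||Q) = Σ P(x) log₂(P(x)/Q(x))

Computing term by term:
  P(1)·log₂(P(1)/Q(1)) = 0.1831·log₂(0.1831/0.3334) = -0.15831
  P(2)·log₂(P(2)/Q(2)) = 0.0611·log₂(0.0611/0.3333) = -0.14955
  P(3)·log₂(P(3)/Q(3)) = 0.7558·log₂(0.7558/0.3333) = 0.89274

D_KL(P||Q) = -0.15831 - 0.14955 + 0.89274 = 0.58488 ≈ 0.5849 bits

D_KL(Q||P) = Σ Q(x) log₂(Q(x)/P(x))

Computing term by term:
  Q(1)·log₂(Q(1)/P(1)) = 0.3334·log₂(0.3334/0.1831) = 0.28827
  Q(2)·log₂(Q(2)/P(2)) = 0.3333·log₂(0.3333/0.0611) = 0.81578
  Q(3)·log₂(Q(3)/P(3)) = 0.3333·log₂(0.3333/0.7558) = -0.39369

D_KL(Q||P) = 0.28827 + 0.81578 - 0.39369 = 0.71036 ≈ 0.7104 bits

These are NOT equal (difference: 0.1255 bits). KL divergence is asymmetric: D_KL(P||Q) ≠ D_KL(Q||P) in general.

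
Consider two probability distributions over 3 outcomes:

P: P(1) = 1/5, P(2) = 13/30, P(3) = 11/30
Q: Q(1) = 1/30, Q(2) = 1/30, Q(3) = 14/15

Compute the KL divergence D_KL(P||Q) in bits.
1.6263 bits

D_KL(P||Q) = Σ P(x) log₂(P(x)/Q(x))

Computing term by term:
  P(1)·log₂(P(1)/Q(1)) = (1/5)·log₂((1/5)/(1/30)) = 0.51699
  P(2)·log₂(P(2)/Q(2)) = (13/30)·log₂((13/30)/(1/30)) = 1.60352
  P(3)·log₂(P(3)/Q(3)) = (11/30)·log₂((11/30)/(14/15)) = -0.49424

D_KL(P||Q) = 0.51699 + 1.60352 - 0.49424 = 1.62627 ≈ 1.6263 bits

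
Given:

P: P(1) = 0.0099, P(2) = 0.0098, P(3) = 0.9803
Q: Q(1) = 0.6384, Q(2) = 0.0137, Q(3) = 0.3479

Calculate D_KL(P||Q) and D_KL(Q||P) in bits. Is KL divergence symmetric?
D_KL(P||Q) = 1.4009 bits, D_KL(Q||P) = 3.3240 bits. No, KL divergence is not symmetric.

D_KL(P||Q) = Σ P(x) log₂(P(x)/Q(x))

Computing term by term:
  P(1)·log₂(P(1)/Q(1)) = 0.0099·log₂(0.0099/0.6384) = -0.05951
  P(2)·log₂(P(2)/Q(2)) = 0.0098·log₂(0.0098/0.0137) = -0.00474
  P(3)·log₂(P(3)/Q(3)) = 0.9803·log₂(0.9803/0.3479) = 1.46511

D_KL(P||Q) = -0.05951 - 0.00474 + 1.46511 = 1.40086 ≈ 1.4009 bits

D_KL(Q||P) = Σ Q(x) log₂(Q(x)/P(x))

Computing term by term:
  Q(1)·log₂(Q(1)/P(1)) = 0.6384·log₂(0.6384/0.0099) = 3.83735
  Q(2)·log₂(Q(2)/P(2)) = 0.0137·log₂(0.0137/0.0098) = 0.00662
  Q(3)·log₂(Q(3)/P(3)) = 0.3479·log₂(0.3479/0.9803) = -0.51995

D_KL(Q||P) = 3.83735 + 0.00662 - 0.51995 = 3.32402 ≈ 3.3240 bits

These are NOT equal (difference: 1.9231 bits). KL divergence is asymmetric: D_KL(P||Q) ≠ D_KL(Q||P) in general.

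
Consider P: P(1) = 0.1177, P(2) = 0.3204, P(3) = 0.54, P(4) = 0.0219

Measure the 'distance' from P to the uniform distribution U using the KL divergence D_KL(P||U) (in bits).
0.5098 bits

U(i) = 1/4 for all i

D_KL(P||U) = Σ P(x) log₂(P(x) / (1/4))
           = Σ P(x) log₂(P(x)) + log₂(4)
           = log₂(4) - H(P)

H(P) = -Σ P(x) log₂(P(x)):
  -P(1)·log₂(P(1)) = -(0.1177)·log₂(0.1177) = 0.36332
  -P(2)·log₂(P(2)) = -(0.3204)·log₂(0.3204) = 0.52611
  -P(3)·log₂(P(3)) = -(0.54)·log₂(0.54) = 0.48004
  -P(4)·log₂(P(4)) = -(0.0219)·log₂(0.0219) = 0.12073
H(P) = 0.36332 + 0.52611 + 0.48004 + 0.12073 = 1.49020 bits

log₂(4) = 2.00000 bits

D_KL(P||U) = 2.00000 - 1.49020 = 0.50980 ≈ 0.5098 bits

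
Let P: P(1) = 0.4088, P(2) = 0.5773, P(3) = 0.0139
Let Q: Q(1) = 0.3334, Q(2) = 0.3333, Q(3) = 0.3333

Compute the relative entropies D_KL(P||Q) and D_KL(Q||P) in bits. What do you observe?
D_KL(P||Q) = 0.5140 bits, D_KL(Q||P) = 1.1655 bits. The two directions give different values (D_KL(Q||P) exceeds D_KL(P||Q) by 0.6515 bits): KL divergence is asymmetric.

D_KL(P||Q) = Σ P(x) log₂(P(x)/Q(x))

Computing term by term:
  P(1)·log₂(P(1)/Q(1)) = 0.4088·log₂(0.4088/0.3334) = 0.12024
  P(2)·log₂(P(2)/Q(2)) = 0.5773·log₂(0.5773/0.3333) = 0.45751
  P(3)·log₂(P(3)/Q(3)) = 0.0139·log₂(0.0139/0.3333) = -0.06371

D_KL(P||Q) = 0.12024 + 0.45751 - 0.06371 = 0.51404 ≈ 0.5140 bits

D_KL(Q||P) = Σ Q(x) log₂(Q(x)/P(x))

Computing term by term:
  Q(1)·log₂(Q(1)/P(1)) = 0.3334·log₂(0.3334/0.4088) = -0.09807
  Q(2)·log₂(Q(2)/P(2)) = 0.3333·log₂(0.3333/0.5773) = -0.26414
  Q(3)·log₂(Q(3)/P(3)) = 0.3333·log₂(0.3333/0.0139) = 1.52774

D_KL(Q||P) = -0.09807 - 0.26414 + 1.52774 = 1.16553 ≈ 1.1655 bits

These are NOT equal (difference: 0.6515 bits). KL divergence is asymmetric: D_KL(P||Q) ≠ D_KL(Q||P) in general.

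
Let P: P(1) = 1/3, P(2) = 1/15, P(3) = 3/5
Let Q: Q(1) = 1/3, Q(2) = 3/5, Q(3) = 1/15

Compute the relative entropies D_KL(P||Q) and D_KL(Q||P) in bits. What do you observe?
D_KL(P||Q) = 1.6906 bits, D_KL(Q||P) = 1.6906 bits. The two directions give the same value here, because Q is a self-inverse relabeling of P; in general KL divergence is asymmetric.

D_KL(P||Q) = Σ P(x) log₂(P(x)/Q(x))

Computing term by term:
  P(1)·log₂(P(1)/Q(1)) = (1/3)·log₂((1/3)/(1/3)) = 0.00000
  P(2)·log₂(P(2)/Q(2)) = (1/15)·log₂((1/15)/(3/5)) = -0.21133
  P(3)·log₂(P(3)/Q(3)) = (3/5)·log₂((3/5)/(1/15)) = 1.90196

D_KL(P||Q) = 0.00000 - 0.21133 + 1.90196 = 1.69063 ≈ 1.6906 bits

D_KL(Q||P) = Σ Q(x) log₂(Q(x)/P(x))

Computing term by term:
  Q(1)·log₂(Q(1)/P(1)) = (1/3)·log₂((1/3)/(1/3)) = 0.00000
  Q(2)·log₂(Q(2)/P(2)) = (3/5)·log₂((3/5)/(1/15)) = 1.90196
  Q(3)·log₂(Q(3)/P(3)) = (1/15)·log₂((1/15)/(3/5)) = -0.21133

D_KL(Q||P) = 0.00000 + 1.90196 - 0.21133 = 1.69063 ≈ 1.6906 bits

These ARE equal here. Q is P with outcomes relabeled (Q(2) = P(3), Q(3) = P(2)) by a relabeling that is its own inverse, so the two sums contain exactly the same terms in a different order. This is a special case — KL divergence is not symmetric in general: D_KL(P||Q) ≠ D_KL(Q||P) for most P, Q.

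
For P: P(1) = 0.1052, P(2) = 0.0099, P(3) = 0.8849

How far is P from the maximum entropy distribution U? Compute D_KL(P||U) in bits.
1.0212 bits

U(i) = 1/3 for all i

D_KL(P||U) = Σ P(x) log₂(P(x) / (1/3))
           = Σ P(x) log₂(P(x)) + log₂(3)
           = log₂(3) - H(P)

H(P) = -Σ P(x) log₂(P(x)):
  -P(1)·log₂(P(1)) = -(0.1052)·log₂(0.1052) = 0.34177
  -P(2)·log₂(P(2)) = -(0.0099)·log₂(0.0099) = 0.06592
  -P(3)·log₂(P(3)) = -(0.8849)·log₂(0.8849) = 0.15611
H(P) = 0.34177 + 0.06592 + 0.15611 = 0.56380 bits

log₂(3) = 1.58496 bits

D_KL(P||U) = 1.58496 - 0.56380 = 1.02116 ≈ 1.0212 bits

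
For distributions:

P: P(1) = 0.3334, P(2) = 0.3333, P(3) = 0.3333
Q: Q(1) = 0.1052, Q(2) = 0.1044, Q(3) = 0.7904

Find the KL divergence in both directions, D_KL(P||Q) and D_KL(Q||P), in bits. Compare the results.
D_KL(P||Q) = 0.6978 bits, D_KL(Q||P) = 0.6347 bits. D_KL(P||Q) is larger than D_KL(Q||P) by 0.0631 bits; the two directions differ.

D_KL(P||Q) = Σ P(x) log₂(P(x)/Q(x))

Computing term by term:
  P(1)·log₂(P(1)/Q(1)) = 0.3334·log₂(0.3334/0.1052) = 0.55482
  P(2)·log₂(P(2)/Q(2)) = 0.3333·log₂(0.3333/0.1044) = 0.55818
  P(3)·log₂(P(3)/Q(3)) = 0.3333·log₂(0.3333/0.7904) = -0.41521

D_KL(P||Q) = 0.55482 + 0.55818 - 0.41521 = 0.69779 ≈ 0.6978 bits

D_KL(Q||P) = Σ Q(x) log₂(Q(x)/P(x))

Computing term by term:
  Q(1)·log₂(Q(1)/P(1)) = 0.1052·log₂(0.1052/0.3334) = -0.17507
  Q(2)·log₂(Q(2)/P(2)) = 0.1044·log₂(0.1044/0.3333) = -0.17484
  Q(3)·log₂(Q(3)/P(3)) = 0.7904·log₂(0.7904/0.3333) = 0.98465

D_KL(Q||P) = -0.17507 - 0.17484 + 0.98465 = 0.63474 ≈ 0.6347 bits

These are NOT equal (difference: 0.0631 bits). KL divergence is asymmetric: D_KL(P||Q) ≠ D_KL(Q||P) in general.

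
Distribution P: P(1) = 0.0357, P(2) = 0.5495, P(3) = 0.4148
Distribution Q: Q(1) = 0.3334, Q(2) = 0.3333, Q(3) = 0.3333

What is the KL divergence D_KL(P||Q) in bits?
0.4122 bits

D_KL(P||Q) = Σ P(x) log₂(P(x)/Q(x))

Computing term by term:
  P(1)·log₂(P(1)/Q(1)) = 0.0357·log₂(0.0357/0.3334) = -0.11507
  P(2)·log₂(P(2)/Q(2)) = 0.5495·log₂(0.5495/0.3333) = 0.39635
  P(3)·log₂(P(3)/Q(3)) = 0.4148·log₂(0.4148/0.3333) = 0.13091

D_KL(P||Q) = -0.11507 + 0.39635 + 0.13091 = 0.41219 ≈ 0.4122 bits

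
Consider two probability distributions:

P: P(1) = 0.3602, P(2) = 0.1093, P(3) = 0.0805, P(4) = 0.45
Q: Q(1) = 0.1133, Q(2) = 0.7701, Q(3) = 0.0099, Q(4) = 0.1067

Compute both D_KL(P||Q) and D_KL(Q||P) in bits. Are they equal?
D_KL(P||Q) = 1.4709 bits, D_KL(Q||P) = 1.7286 bits. No, they are not equal.

D_KL(P||Q) = Σ P(x) log₂(P(x)/Q(x))

Computing term by term:
  P(1)·log₂(P(1)/Q(1)) = 0.3602·log₂(0.3602/0.1133) = 0.60105
  P(2)·log₂(P(2)/Q(2)) = 0.1093·log₂(0.1093/0.7701) = -0.30787
  P(3)·log₂(P(3)/Q(3)) = 0.0805·log₂(0.0805/0.0099) = 0.24339
  P(4)·log₂(P(4)/Q(4)) = 0.45·log₂(0.45/0.1067) = 0.93436

D_KL(P||Q) = 0.60105 - 0.30787 + 0.24339 + 0.93436 = 1.47093 ≈ 1.4709 bits

D_KL(Q||P) = Σ Q(x) log₂(Q(x)/P(x))

Computing term by term:
  Q(1)·log₂(Q(1)/P(1)) = 0.1133·log₂(0.1133/0.3602) = -0.18906
  Q(2)·log₂(Q(2)/P(2)) = 0.7701·log₂(0.7701/0.1093) = 2.16918
  Q(3)·log₂(Q(3)/P(3)) = 0.0099·log₂(0.0099/0.0805) = -0.02993
  Q(4)·log₂(Q(4)/P(4)) = 0.1067·log₂(0.1067/0.45) = -0.22155

D_KL(Q||P) = -0.18906 + 2.16918 - 0.02993 - 0.22155 = 1.72864 ≈ 1.7286 bits

These are NOT equal (difference: 0.2577 bits). KL divergence is asymmetric: D_KL(P||Q) ≠ D_KL(Q||P) in general.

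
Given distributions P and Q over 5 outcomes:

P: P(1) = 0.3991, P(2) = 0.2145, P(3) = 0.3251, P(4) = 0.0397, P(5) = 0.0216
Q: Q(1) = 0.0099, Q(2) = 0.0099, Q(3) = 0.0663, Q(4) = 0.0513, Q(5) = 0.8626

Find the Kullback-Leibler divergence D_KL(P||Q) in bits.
3.6964 bits

D_KL(P||Q) = Σ P(x) log₂(P(x)/Q(x))

Computing term by term:
  P(1)·log₂(P(1)/Q(1)) = 0.3991·log₂(0.3991/0.0099) = 2.12847
  P(2)·log₂(P(2)/Q(2)) = 0.2145·log₂(0.2145/0.0099) = 0.95182
  P(3)·log₂(P(3)/Q(3)) = 0.3251·log₂(0.3251/0.0663) = 0.74572
  P(4)·log₂(P(4)/Q(4)) = 0.0397·log₂(0.0397/0.0513) = -0.01468
  P(5)·log₂(P(5)/Q(5)) = 0.0216·log₂(0.0216/0.8626) = -0.11490

D_KL(P||Q) = 2.12847 + 0.95182 + 0.74572 - 0.01468 - 0.11490 = 3.69643 ≈ 3.6964 bits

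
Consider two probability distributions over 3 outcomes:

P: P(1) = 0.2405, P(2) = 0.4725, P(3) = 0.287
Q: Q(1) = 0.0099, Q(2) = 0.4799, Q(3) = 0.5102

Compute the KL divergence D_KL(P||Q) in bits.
0.8581 bits

D_KL(P||Q) = Σ P(x) log₂(P(x)/Q(x))

Computing term by term:
  P(1)·log₂(P(1)/Q(1)) = 0.2405·log₂(0.2405/0.0099) = 1.10689
  P(2)·log₂(P(2)/Q(2)) = 0.4725·log₂(0.4725/0.4799) = -0.01059
  P(3)·log₂(P(3)/Q(3)) = 0.287·log₂(0.287/0.5102) = -0.23821

D_KL(P||Q) = 1.10689 - 0.01059 - 0.23821 = 0.85809 ≈ 0.8581 bits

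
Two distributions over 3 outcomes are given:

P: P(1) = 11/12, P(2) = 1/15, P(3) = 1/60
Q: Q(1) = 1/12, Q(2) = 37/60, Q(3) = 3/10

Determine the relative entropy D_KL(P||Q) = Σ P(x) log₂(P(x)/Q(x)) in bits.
2.8877 bits

D_KL(P||Q) = Σ P(x) log₂(P(x)/Q(x))

Computing term by term:
  P(1)·log₂(P(1)/Q(1)) = (11/12)·log₂((11/12)/(1/12)) = 3.17115
  P(2)·log₂(P(2)/Q(2)) = (1/15)·log₂((1/15)/(37/60)) = -0.21396
  P(3)·log₂(P(3)/Q(3)) = (1/60)·log₂((1/60)/(3/10)) = -0.06950

D_KL(P||Q) = 3.17115 - 0.21396 - 0.06950 = 2.88769 ≈ 2.8877 bits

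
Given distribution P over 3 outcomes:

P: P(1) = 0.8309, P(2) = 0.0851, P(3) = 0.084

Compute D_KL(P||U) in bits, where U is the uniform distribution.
0.7602 bits

U(i) = 1/3 for all i

D_KL(P||U) = Σ P(x) log₂(P(x) / (1/3))
           = Σ P(x) log₂(P(x)) + log₂(3)
           = log₂(3) - H(P)

H(P) = -Σ P(x) log₂(P(x)):
  -P(1)·log₂(P(1)) = -(0.8309)·log₂(0.8309) = 0.22206
  -P(2)·log₂(P(2)) = -(0.0851)·log₂(0.0851) = 0.30250
  -P(3)·log₂(P(3)) = -(0.084)·log₂(0.084) = 0.30017
H(P) = 0.22206 + 0.30250 + 0.30017 = 0.82473 bits

log₂(3) = 1.58496 bits

D_KL(P||U) = 1.58496 - 0.82473 = 0.76023 ≈ 0.7602 bits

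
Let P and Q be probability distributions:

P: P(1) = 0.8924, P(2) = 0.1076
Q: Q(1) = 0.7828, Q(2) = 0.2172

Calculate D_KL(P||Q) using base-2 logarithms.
0.0597 bits

D_KL(P||Q) = Σ P(x) log₂(P(x)/Q(x))

Computing term by term:
  P(1)·log₂(P(1)/Q(1)) = 0.8924·log₂(0.8924/0.7828) = 0.16871
  P(2)·log₂(P(2)/Q(2)) = 0.1076·log₂(0.1076/0.2172) = -0.10904

D_KL(P||Q) = 0.16871 - 0.10904 = 0.05967 ≈ 0.0597 bits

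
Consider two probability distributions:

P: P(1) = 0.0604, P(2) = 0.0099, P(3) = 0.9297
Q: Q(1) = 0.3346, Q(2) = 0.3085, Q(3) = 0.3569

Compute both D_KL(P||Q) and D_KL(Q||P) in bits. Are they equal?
D_KL(P||Q) = 1.0858 bits, D_KL(Q||P) = 1.8641 bits. No, they are not equal.

D_KL(P||Q) = Σ P(x) log₂(P(x)/Q(x))

Computing term by term:
  P(1)·log₂(P(1)/Q(1)) = 0.0604·log₂(0.0604/0.3346) = -0.14918
  P(2)·log₂(P(2)/Q(2)) = 0.0099·log₂(0.0099/0.3085) = -0.04912
  P(3)·log₂(P(3)/Q(3)) = 0.9297·log₂(0.9297/0.3569) = 1.28414

D_KL(P||Q) = -0.14918 - 0.04912 + 1.28414 = 1.08584 ≈ 1.0858 bits

D_KL(Q||P) = Σ Q(x) log₂(Q(x)/P(x))

Computing term by term:
  Q(1)·log₂(Q(1)/P(1)) = 0.3346·log₂(0.3346/0.0604) = 0.82640
  Q(2)·log₂(Q(2)/P(2)) = 0.3085·log₂(0.3085/0.0099) = 1.53068
  Q(3)·log₂(Q(3)/P(3)) = 0.3569·log₂(0.3569/0.9297) = -0.49297

D_KL(Q||P) = 0.82640 + 1.53068 - 0.49297 = 1.86411 ≈ 1.8641 bits

These are NOT equal (difference: 0.7783 bits). KL divergence is asymmetric: D_KL(P||Q) ≠ D_KL(Q||P) in general.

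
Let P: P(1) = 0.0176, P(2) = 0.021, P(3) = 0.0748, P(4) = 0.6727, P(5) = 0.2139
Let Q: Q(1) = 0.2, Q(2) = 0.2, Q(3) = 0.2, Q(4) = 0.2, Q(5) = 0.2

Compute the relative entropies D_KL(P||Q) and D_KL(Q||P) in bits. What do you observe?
D_KL(P||Q) = 0.9618 bits, D_KL(Q||P) = 1.2660 bits. The two directions give different values (D_KL(Q||P) exceeds D_KL(P||Q) by 0.3042 bits): KL divergence is asymmetric.

D_KL(P||Q) = Σ P(x) log₂(P(x)/Q(x))

Computing term by term:
  P(1)·log₂(P(1)/Q(1)) = 0.0176·log₂(0.0176/0.2) = -0.06171
  P(2)·log₂(P(2)/Q(2)) = 0.021·log₂(0.021/0.2) = -0.06828
  P(3)·log₂(P(3)/Q(3)) = 0.0748·log₂(0.0748/0.2) = -0.10613
  P(4)·log₂(P(4)/Q(4)) = 0.6727·log₂(0.6727/0.2) = 1.17720
  P(5)·log₂(P(5)/Q(5)) = 0.2139·log₂(0.2139/0.2) = 0.02073

D_KL(P||Q) = -0.06171 - 0.06828 - 0.10613 + 1.17720 + 0.02073 = 0.96181 ≈ 0.9618 bits

D_KL(Q||P) = Σ Q(x) log₂(Q(x)/P(x))

Computing term by term:
  Q(1)·log₂(Q(1)/P(1)) = 0.2·log₂(0.2/0.0176) = 0.70127
  Q(2)·log₂(Q(2)/P(2)) = 0.2·log₂(0.2/0.021) = 0.65031
  Q(3)·log₂(Q(3)/P(3)) = 0.2·log₂(0.2/0.0748) = 0.28378
  Q(4)·log₂(Q(4)/P(4)) = 0.2·log₂(0.2/0.6727) = -0.34999
  Q(5)·log₂(Q(5)/P(5)) = 0.2·log₂(0.2/0.2139) = -0.01939

D_KL(Q||P) = 0.70127 + 0.65031 + 0.28378 - 0.34999 - 0.01939 = 1.26598 ≈ 1.2660 bits

These are NOT equal (difference: 0.3042 bits). KL divergence is asymmetric: D_KL(P||Q) ≠ D_KL(Q||P) in general.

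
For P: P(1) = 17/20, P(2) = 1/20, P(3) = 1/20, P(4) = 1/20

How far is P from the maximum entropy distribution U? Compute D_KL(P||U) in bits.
1.1524 bits

U(i) = 1/4 for all i

D_KL(P||U) = Σ P(x) log₂(P(x) / (1/4))
           = Σ P(x) log₂(P(x)) + log₂(4)
           = log₂(4) - H(P)

H(P) = -Σ P(x) log₂(P(x)):
  -P(1)·log₂(P(1)) = -(17/20)·log₂(17/20) = 0.19930
  -P(2)·log₂(P(2)) = -(1/20)·log₂(1/20) = 0.21610
  -P(3)·log₂(P(3)) = -(1/20)·log₂(1/20) = 0.21610
  -P(4)·log₂(P(4)) = -(1/20)·log₂(1/20) = 0.21610
H(P) = 0.19930 + 0.21610 + 0.21610 + 0.21610 = 0.84760 bits

log₂(4) = 2.00000 bits

D_KL(P||U) = 2.00000 - 0.84760 = 1.15240 ≈ 1.1524 bits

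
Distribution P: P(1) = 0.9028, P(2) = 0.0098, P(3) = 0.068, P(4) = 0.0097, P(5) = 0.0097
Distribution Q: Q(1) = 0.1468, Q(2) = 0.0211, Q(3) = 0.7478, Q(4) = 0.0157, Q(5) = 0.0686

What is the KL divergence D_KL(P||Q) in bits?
2.0857 bits

D_KL(P||Q) = Σ P(x) log₂(P(x)/Q(x))

Computing term by term:
  P(1)·log₂(P(1)/Q(1)) = 0.9028·log₂(0.9028/0.1468) = 2.36584
  P(2)·log₂(P(2)/Q(2)) = 0.0098·log₂(0.0098/0.0211) = -0.01084
  P(3)·log₂(P(3)/Q(3)) = 0.068·log₂(0.068/0.7478) = -0.23522
  P(4)·log₂(P(4)/Q(4)) = 0.0097·log₂(0.0097/0.0157) = -0.00674
  P(5)·log₂(P(5)/Q(5)) = 0.0097·log₂(0.0097/0.0686) = -0.02737

D_KL(P||Q) = 2.36584 - 0.01084 - 0.23522 - 0.00674 - 0.02737 = 2.08567 ≈ 2.0857 bits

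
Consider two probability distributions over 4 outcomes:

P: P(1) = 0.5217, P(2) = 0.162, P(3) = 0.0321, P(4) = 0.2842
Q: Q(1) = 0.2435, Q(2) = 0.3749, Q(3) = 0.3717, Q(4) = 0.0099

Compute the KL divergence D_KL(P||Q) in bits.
1.6405 bits

D_KL(P||Q) = Σ P(x) log₂(P(x)/Q(x))

Computing term by term:
  P(1)·log₂(P(1)/Q(1)) = 0.5217·log₂(0.5217/0.2435) = 0.57350
  P(2)·log₂(P(2)/Q(2)) = 0.162·log₂(0.162/0.3749) = -0.19610
  P(3)·log₂(P(3)/Q(3)) = 0.0321·log₂(0.0321/0.3717) = -0.11343
  P(4)·log₂(P(4)/Q(4)) = 0.2842·log₂(0.2842/0.0099) = 1.37648

D_KL(P||Q) = 0.57350 - 0.19610 - 0.11343 + 1.37648 = 1.64045 ≈ 1.6405 bits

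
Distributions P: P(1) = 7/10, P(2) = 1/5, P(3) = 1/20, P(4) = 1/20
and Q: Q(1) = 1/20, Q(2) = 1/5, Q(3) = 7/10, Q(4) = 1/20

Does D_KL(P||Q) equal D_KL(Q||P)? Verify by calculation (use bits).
D_KL(P||Q) = 2.4748 bits, D_KL(Q||P) = 2.4748 bits. Yes — for this pair D_KL(P||Q) = D_KL(Q||P).

D_KL(P||Q) = Σ P(x) log₂(P(x)/Q(x))

Computing term by term:
  P(1)·log₂(P(1)/Q(1)) = (7/10)·log₂((7/10)/(1/20)) = 2.66515
  P(2)·log₂(P(2)/Q(2)) = (1/5)·log₂((1/5)/(1/5)) = 0.00000
  P(3)·log₂(P(3)/Q(3)) = (1/20)·log₂((1/20)/(7/10)) = -0.19037
  P(4)·log₂(P(4)/Q(4)) = (1/20)·log₂((1/20)/(1/20)) = 0.00000

D_KL(P||Q) = 2.66515 + 0.00000 - 0.19037 + 0.00000 = 2.47478 ≈ 2.4748 bits

D_KL(Q||P) = Σ Q(x) log₂(Q(x)/P(x))

Computing term by term:
  Q(1)·log₂(Q(1)/P(1)) = (1/20)·log₂((1/20)/(7/10)) = -0.19037
  Q(2)·log₂(Q(2)/P(2)) = (1/5)·log₂((1/5)/(1/5)) = 0.00000
  Q(3)·log₂(Q(3)/P(3)) = (7/10)·log₂((7/10)/(1/20)) = 2.66515
  Q(4)·log₂(Q(4)/P(4)) = (1/20)·log₂((1/20)/(1/20)) = 0.00000

D_KL(Q||P) = -0.19037 + 0.00000 + 2.66515 + 0.00000 = 2.47478 ≈ 2.4748 bits

These ARE equal here. Q is P with outcomes relabeled (Q(1) = P(3), Q(3) = P(1)) by a relabeling that is its own inverse, so the two sums contain exactly the same terms in a different order. This is a special case — KL divergence is not symmetric in general: D_KL(P||Q) ≠ D_KL(Q||P) for most P, Q.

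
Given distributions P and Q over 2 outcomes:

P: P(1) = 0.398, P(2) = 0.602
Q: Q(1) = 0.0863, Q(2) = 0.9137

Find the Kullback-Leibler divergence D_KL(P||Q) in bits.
0.5153 bits

D_KL(P||Q) = Σ P(x) log₂(P(x)/Q(x))

Computing term by term:
  P(1)·log₂(P(1)/Q(1)) = 0.398·log₂(0.398/0.0863) = 0.87772
  P(2)·log₂(P(2)/Q(2)) = 0.602·log₂(0.602/0.9137) = -0.36238

D_KL(P||Q) = 0.87772 - 0.36238 = 0.51534 ≈ 0.5153 bits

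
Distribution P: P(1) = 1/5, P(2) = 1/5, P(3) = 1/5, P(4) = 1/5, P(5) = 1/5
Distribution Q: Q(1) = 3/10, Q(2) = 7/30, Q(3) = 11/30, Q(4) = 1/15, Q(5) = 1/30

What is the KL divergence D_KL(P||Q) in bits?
0.4976 bits

D_KL(P||Q) = Σ P(x) log₂(P(x)/Q(x))

Computing term by term:
  P(1)·log₂(P(1)/Q(1)) = (1/5)·log₂((1/5)/(3/10)) = -0.11699
  P(2)·log₂(P(2)/Q(2)) = (1/5)·log₂((1/5)/(7/30)) = -0.04448
  P(3)·log₂(P(3)/Q(3)) = (1/5)·log₂((1/5)/(11/30)) = -0.17489
  P(4)·log₂(P(4)/Q(4)) = (1/5)·log₂((1/5)/(1/15)) = 0.31699
  P(5)·log₂(P(5)/Q(5)) = (1/5)·log₂((1/5)/(1/30)) = 0.51699

D_KL(P||Q) = -0.11699 - 0.04448 - 0.17489 + 0.31699 + 0.51699 = 0.49762 ≈ 0.4976 bits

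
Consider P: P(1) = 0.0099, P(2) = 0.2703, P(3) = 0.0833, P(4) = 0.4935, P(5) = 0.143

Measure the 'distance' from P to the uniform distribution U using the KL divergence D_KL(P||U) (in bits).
0.5431 bits

U(i) = 1/5 for all i

D_KL(P||U) = Σ P(x) log₂(P(x) / (1/5))
           = Σ P(x) log₂(P(x)) + log₂(5)
           = log₂(5) - H(P)

H(P) = -Σ P(x) log₂(P(x)):
  -P(1)·log₂(P(1)) = -(0.0099)·log₂(0.0099) = 0.06592
  -P(2)·log₂(P(2)) = -(0.2703)·log₂(0.2703) = 0.51016
  -P(3)·log₂(P(3)) = -(0.0833)·log₂(0.0833) = 0.29868
  -P(4)·log₂(P(4)) = -(0.4935)·log₂(0.4935) = 0.50282
  -P(5)·log₂(P(5)) = -(0.143)·log₂(0.143) = 0.40125
H(P) = 0.06592 + 0.51016 + 0.29868 + 0.50282 + 0.40125 = 1.77883 bits

log₂(5) = 2.32193 bits

D_KL(P||U) = 2.32193 - 1.77883 = 0.54310 ≈ 0.5431 bits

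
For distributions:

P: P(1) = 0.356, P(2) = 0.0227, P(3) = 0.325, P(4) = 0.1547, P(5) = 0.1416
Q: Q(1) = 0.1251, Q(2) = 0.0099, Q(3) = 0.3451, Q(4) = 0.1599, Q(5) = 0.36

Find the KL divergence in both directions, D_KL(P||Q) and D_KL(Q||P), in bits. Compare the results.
D_KL(P||Q) = 0.3382 bits, D_KL(Q||P) = 0.3215 bits. D_KL(P||Q) is larger than D_KL(Q||P) by 0.0167 bits; the two directions differ.

D_KL(P||Q) = Σ P(x) log₂(P(x)/Q(x))

Computing term by term:
  P(1)·log₂(P(1)/Q(1)) = 0.356·log₂(0.356/0.1251) = 0.53713
  P(2)·log₂(P(2)/Q(2)) = 0.0227·log₂(0.0227/0.0099) = 0.02718
  P(3)·log₂(P(3)/Q(3)) = 0.325·log₂(0.325/0.3451) = -0.02814
  P(4)·log₂(P(4)/Q(4)) = 0.1547·log₂(0.1547/0.1599) = -0.00738
  P(5)·log₂(P(5)/Q(5)) = 0.1416·log₂(0.1416/0.36) = -0.19062

D_KL(P||Q) = 0.53713 + 0.02718 - 0.02814 - 0.00738 - 0.19062 = 0.33817 ≈ 0.3382 bits

D_KL(Q||P) = Σ Q(x) log₂(Q(x)/P(x))

Computing term by term:
  Q(1)·log₂(Q(1)/P(1)) = 0.1251·log₂(0.1251/0.356) = -0.18875
  Q(2)·log₂(Q(2)/P(2)) = 0.0099·log₂(0.0099/0.0227) = -0.01185
  Q(3)·log₂(Q(3)/P(3)) = 0.3451·log₂(0.3451/0.325) = 0.02988
  Q(4)·log₂(Q(4)/P(4)) = 0.1599·log₂(0.1599/0.1547) = 0.00763
  Q(5)·log₂(Q(5)/P(5)) = 0.36·log₂(0.36/0.1416) = 0.48462

D_KL(Q||P) = -0.18875 - 0.01185 + 0.02988 + 0.00763 + 0.48462 = 0.32153 ≈ 0.3215 bits

These are NOT equal (difference: 0.0167 bits). KL divergence is asymmetric: D_KL(P||Q) ≠ D_KL(Q||P) in general.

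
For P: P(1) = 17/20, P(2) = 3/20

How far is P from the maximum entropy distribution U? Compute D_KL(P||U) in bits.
0.3902 bits

U(i) = 1/2 for all i

D_KL(P||U) = Σ P(x) log₂(P(x) / (1/2))
           = Σ P(x) log₂(P(x)) + log₂(2)
           = log₂(2) - H(P)

H(P) = -Σ P(x) log₂(P(x)):
  -P(1)·log₂(P(1)) = -(17/20)·log₂(17/20) = 0.19930
  -P(2)·log₂(P(2)) = -(3/20)·log₂(3/20) = 0.41054
H(P) = 0.19930 + 0.41054 = 0.60984 bits

log₂(2) = 1.00000 bits

D_KL(P||U) = 1.00000 - 0.60984 = 0.39016 ≈ 0.3902 bits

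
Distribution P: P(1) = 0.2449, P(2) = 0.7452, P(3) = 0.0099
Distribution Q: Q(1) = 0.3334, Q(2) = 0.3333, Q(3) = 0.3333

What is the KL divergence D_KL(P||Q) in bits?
0.7058 bits

D_KL(P||Q) = Σ P(x) log₂(P(x)/Q(x))

Computing term by term:
  P(1)·log₂(P(1)/Q(1)) = 0.2449·log₂(0.2449/0.3334) = -0.10900
  P(2)·log₂(P(2)/Q(2)) = 0.7452·log₂(0.7452/0.3333) = 0.86503
  P(3)·log₂(P(3)/Q(3)) = 0.0099·log₂(0.0099/0.3333) = -0.05023

D_KL(P||Q) = -0.10900 + 0.86503 - 0.05023 = 0.70580 ≈ 0.7058 bits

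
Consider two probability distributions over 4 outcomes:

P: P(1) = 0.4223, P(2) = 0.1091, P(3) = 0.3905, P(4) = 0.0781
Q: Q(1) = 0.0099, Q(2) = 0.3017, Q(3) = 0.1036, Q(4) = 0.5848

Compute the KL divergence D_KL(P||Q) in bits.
2.6472 bits

D_KL(P||Q) = Σ P(x) log₂(P(x)/Q(x))

Computing term by term:
  P(1)·log₂(P(1)/Q(1)) = 0.4223·log₂(0.4223/0.0099) = 2.28663
  P(2)·log₂(P(2)/Q(2)) = 0.1091·log₂(0.1091/0.3017) = -0.16010
  P(3)·log₂(P(3)/Q(3)) = 0.3905·log₂(0.3905/0.1036) = 0.74753
  P(4)·log₂(P(4)/Q(4)) = 0.0781·log₂(0.0781/0.5848) = -0.22685

D_KL(P||Q) = 2.28663 - 0.16010 + 0.74753 - 0.22685 = 2.64721 ≈ 2.6472 bits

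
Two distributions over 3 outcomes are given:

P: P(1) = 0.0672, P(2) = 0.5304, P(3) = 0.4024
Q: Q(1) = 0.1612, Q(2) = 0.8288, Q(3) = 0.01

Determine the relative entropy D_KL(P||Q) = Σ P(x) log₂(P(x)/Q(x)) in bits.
1.7186 bits

D_KL(P||Q) = Σ P(x) log₂(P(x)/Q(x))

Computing term by term:
  P(1)·log₂(P(1)/Q(1)) = 0.0672·log₂(0.0672/0.1612) = -0.08483
  P(2)·log₂(P(2)/Q(2)) = 0.5304·log₂(0.5304/0.8288) = -0.34155
  P(3)·log₂(P(3)/Q(3)) = 0.4024·log₂(0.4024/0.01) = 2.14502

D_KL(P||Q) = -0.08483 - 0.34155 + 2.14502 = 1.71864 ≈ 1.7186 bits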